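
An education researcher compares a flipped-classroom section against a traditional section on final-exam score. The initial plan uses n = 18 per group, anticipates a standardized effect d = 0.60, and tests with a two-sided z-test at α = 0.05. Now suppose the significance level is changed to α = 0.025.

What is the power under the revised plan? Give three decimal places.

Power ≈ 0.329

δ = d·√(n/2) = 0.60 × √(18/2) = 1.8000 (unchanged). New critical value: z_{0.0125} = 2.241.
Revised power = Φ(δ − 2.241) + Φ(−δ − 2.241) = Φ(-0.441) + Φ(-4.041) = 0.3295 + 0.0000 = 0.3295.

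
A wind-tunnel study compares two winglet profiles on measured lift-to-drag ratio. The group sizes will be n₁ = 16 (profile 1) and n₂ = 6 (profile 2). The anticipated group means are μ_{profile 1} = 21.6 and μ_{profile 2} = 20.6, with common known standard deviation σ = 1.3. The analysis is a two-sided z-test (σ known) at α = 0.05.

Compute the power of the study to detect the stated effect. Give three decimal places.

Power ≈ 0.362

Standardized effect: d = |μ_{profile 1} − μ_{profile 2}| / σ = |21.6 − 20.6| / 1.3 = 0.7692
Noncentrality parameter: δ = d / √(1/n₁ + 1/n₂) = 0.7692 / √(1/16 + 1/6) = 1.6069
Two-sided α = 0.05 → critical value z_{0.025} = 1.960.
Power = Φ(δ − 1.960) + Φ(−δ − 1.960) = Φ(-0.353) + Φ(-3.567) = 0.3620 + 0.0002 = 0.3622.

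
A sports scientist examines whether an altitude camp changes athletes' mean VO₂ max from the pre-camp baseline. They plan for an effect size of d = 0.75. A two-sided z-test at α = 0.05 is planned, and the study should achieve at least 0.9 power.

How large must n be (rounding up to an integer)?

n = 19

Set Φ(δ − 1.960) = 0.9; then δ − 1.960 = Φ⁻¹(0.9) = 1.282, giving δ = 3.242.
(Ignoring the negligible lower-tail rejection probability gives the usual closed-form inversion.)
δ = d·√n ⇒ n = (δ/d)² = (3.242 / 0.75)² = 18.68.
Round up to the next whole unit.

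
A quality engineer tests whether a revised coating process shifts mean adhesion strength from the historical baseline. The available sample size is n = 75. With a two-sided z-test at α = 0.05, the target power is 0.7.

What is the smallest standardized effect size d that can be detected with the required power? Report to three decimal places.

d ≈ 0.287

Need Φ(δ − 1.960) = 0.7, so δ = 1.960 + 0.524 = 2.484.
(Lower-tail contribution to power is negligible for δ > 0.)
δ = d·√n ⇒ d = δ/√n = 2.484/√75 = 0.2869.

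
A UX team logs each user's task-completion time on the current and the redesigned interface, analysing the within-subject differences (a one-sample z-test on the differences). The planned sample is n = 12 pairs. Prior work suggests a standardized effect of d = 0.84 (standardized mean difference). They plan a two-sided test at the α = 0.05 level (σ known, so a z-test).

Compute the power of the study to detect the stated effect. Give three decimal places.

Power ≈ 0.829

Noncentrality parameter: δ = d·√n = 0.84 × √12 = 2.9098
Two-sided α = 0.05 → critical value z_{0.025} = 1.960.
Power = Φ(δ − 1.960) + Φ(−δ − 1.960) = Φ(0.950) + Φ(-4.870) = 0.8289 + 0.0000 = 0.8289.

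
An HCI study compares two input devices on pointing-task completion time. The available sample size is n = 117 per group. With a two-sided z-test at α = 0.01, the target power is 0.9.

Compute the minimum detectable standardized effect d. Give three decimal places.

d ≈ 0.504

Need Φ(δ − 2.576) = 0.9, so δ = 2.576 + 1.282 = 3.857.
(The second rejection-region term Φ(−δ − z_{α/2}) is negligible and dropped.)
δ = d·√(n/2) ⇒ d = δ/√(n/2) = 3.857/√(117/2) = 0.5043.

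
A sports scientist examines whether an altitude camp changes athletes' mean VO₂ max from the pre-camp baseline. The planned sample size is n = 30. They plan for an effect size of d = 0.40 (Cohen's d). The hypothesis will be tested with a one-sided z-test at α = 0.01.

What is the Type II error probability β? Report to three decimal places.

Noncentrality parameter: δ = d·√n = 0.40 × √30 = 2.1909
One-sided α = 0.01 → critical value z_{0.01} = 2.326.
Power = P(Z > 2.326 − δ) = Φ(-0.135) = 0.4461.
Type II error: β = 1 − power = 1 − 0.4461 = 0.5539.

β ≈ 0.554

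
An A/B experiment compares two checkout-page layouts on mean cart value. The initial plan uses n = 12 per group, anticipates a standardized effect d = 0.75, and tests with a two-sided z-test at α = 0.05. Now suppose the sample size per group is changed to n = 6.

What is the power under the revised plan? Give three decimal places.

Power ≈ 0.255

With n = 6 per group: δ = d·√(n/2) = 0.75 × √(6/2) = 1.2990. Critical value z_{0.025} = 1.960.
Revised power = Φ(δ − 1.960) + Φ(−δ − 1.960) = Φ(-0.661) + Φ(-3.259) = 0.2543 + 0.0006 = 0.2549.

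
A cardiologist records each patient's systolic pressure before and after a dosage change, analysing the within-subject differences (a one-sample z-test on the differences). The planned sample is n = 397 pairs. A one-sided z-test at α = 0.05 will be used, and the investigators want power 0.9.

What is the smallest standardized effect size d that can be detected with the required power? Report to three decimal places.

Required noncentrality: δ = z_{0.05} + z_{0.10} = 1.645 + 1.282 = 2.926.
δ = d·√n ⇒ d = δ/√n = 2.926/√397 = 0.1469.

d ≈ 0.147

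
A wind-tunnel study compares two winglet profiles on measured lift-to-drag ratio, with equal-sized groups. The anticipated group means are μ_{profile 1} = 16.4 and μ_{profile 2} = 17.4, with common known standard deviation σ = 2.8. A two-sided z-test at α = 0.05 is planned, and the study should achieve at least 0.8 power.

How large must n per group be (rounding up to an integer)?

n = 124 per group

Standardized effect: d = |μ_{profile 1} − μ_{profile 2}| / σ = |16.4 − 17.4| / 2.8 = 0.3571
For power 0.8 need Φ(δ − z_{0.025}) = 0.8, so δ = z_{0.025} + z_{0.20} = 1.960 + 0.842 = 2.802.
(The Φ(−δ − z_{α/2}) term is vanishingly small for δ > 0 and is dropped in the standard sample-size formula.)
δ = d·√(n/2) ⇒ n = 2(δ/d)² = 2 × (2.802 / 0.3571)² = 123.07.
Round up to the next whole unit.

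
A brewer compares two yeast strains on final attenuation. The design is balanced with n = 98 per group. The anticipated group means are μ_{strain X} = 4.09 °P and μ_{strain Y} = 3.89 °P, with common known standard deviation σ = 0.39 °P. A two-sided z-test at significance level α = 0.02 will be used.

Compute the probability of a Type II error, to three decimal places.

β ≈ 0.103

Standardized effect: d = |μ_{strain X} − μ_{strain Y}| / σ = |4.09 − 3.89| / 0.39 = 0.5128
Noncentrality parameter: δ = d·√(n/2) = 0.5128 × √(98/2) = 3.5897
Critical value for a two-sided test at α = 0.02: z_{α/2} = 2.326.
Power = Φ(δ − 2.326) + Φ(−δ − 2.326) = Φ(1.263) + Φ(-5.916) = 0.8968 + 0.0000 = 0.8968.
Type II error: β = 1 − power = 1 − 0.8968 = 0.1032.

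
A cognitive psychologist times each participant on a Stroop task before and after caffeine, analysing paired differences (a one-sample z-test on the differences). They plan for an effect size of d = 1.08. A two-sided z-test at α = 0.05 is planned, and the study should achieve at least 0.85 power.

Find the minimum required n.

n = 8

For power 0.85 need Φ(δ − z_{0.025}) = 0.85, so δ = z_{0.025} + z_{0.15} = 1.960 + 1.036 = 2.996.
(For δ > 0 the lower-tail rejection region contributes negligibly to power, so the one-term inversion is standard.)
δ = d·√n ⇒ n = (δ/d)² = (2.996 / 1.08)² = 7.70.
Rounding up, n = 8.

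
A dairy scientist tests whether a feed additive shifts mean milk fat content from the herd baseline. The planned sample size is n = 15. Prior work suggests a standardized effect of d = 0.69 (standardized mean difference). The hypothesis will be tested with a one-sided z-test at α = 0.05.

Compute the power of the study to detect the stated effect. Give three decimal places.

Noncentrality parameter: δ = d·√n = 0.69 × √15 = 2.6724
Critical value for a one-sided test at α = 0.05: z_α = 1.645.
Power = Φ(δ − 1.645) = Φ(1.028) = 0.8479.

Power ≈ 0.848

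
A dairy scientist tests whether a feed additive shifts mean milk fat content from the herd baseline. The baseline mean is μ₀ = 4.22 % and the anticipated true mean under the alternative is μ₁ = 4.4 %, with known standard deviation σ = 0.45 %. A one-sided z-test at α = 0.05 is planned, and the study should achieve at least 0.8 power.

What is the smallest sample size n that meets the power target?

Standardized effect: d = |μ₁ − μ₀| / σ = |4.4 − 4.22| / 0.45 = 0.4000
Set Φ(δ − 1.645) = 0.8; then δ − 1.645 = Φ⁻¹(0.8) = 0.842, giving δ = 2.486.
δ = d·√n ⇒ n = (δ/d)² = (2.486 / 0.4000)² = 38.64.
Round up to the next whole unit.

n = 39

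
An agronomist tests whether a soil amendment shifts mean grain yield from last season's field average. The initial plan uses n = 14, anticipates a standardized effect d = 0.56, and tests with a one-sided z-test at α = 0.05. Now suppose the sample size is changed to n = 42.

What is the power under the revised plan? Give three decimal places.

With n = 42: δ = d·√n = 0.56 × √42 = 3.6292. Critical value z_{0.05} = 1.645.
Revised power = Φ(δ − 1.645) = Φ(1.984) = 0.9764.

Power ≈ 0.976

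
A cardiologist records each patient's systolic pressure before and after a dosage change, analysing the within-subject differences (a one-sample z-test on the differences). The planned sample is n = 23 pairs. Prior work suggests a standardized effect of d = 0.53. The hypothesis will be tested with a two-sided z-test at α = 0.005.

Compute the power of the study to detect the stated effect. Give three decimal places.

Noncentrality parameter: δ = d·√n = 0.53 × √23 = 2.5418
Critical value for a two-sided test at α = 0.005: z_{α/2} = 2.807.
Power = Φ(δ − 2.807) + Φ(−δ − 2.807) = Φ(-0.265) + Φ(-5.349) = 0.3954 + 0.0000 = 0.3954.

Power ≈ 0.395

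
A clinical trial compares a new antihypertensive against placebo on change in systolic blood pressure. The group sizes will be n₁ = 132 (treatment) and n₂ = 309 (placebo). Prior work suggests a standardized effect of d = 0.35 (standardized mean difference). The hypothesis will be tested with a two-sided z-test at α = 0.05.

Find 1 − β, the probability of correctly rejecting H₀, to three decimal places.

Noncentrality parameter: δ = d / √(1/n₁ + 1/n₂) = 0.35 / √(1/132 + 1/309) = 3.3660
Critical value for a two-sided test at α = 0.05: z_{α/2} = 1.960.
Power = Φ(δ − 1.960) + Φ(−δ − 1.960) = Φ(1.406) + Φ(-5.326) = 0.9201 + 0.0000 = 0.9201.

Power ≈ 0.920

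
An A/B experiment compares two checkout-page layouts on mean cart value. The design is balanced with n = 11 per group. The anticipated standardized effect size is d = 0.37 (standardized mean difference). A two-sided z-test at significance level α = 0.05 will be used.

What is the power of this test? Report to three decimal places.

Power ≈ 0.140

Noncentrality parameter: δ = d·√(n/2) = 0.37 × √(11/2) = 0.8677
Critical value for a two-sided test at α = 0.05: z_{α/2} = 1.960.
Power = Φ(δ − 1.960) + Φ(−δ − 1.960) = Φ(-1.092) + Φ(-2.828) = 0.1374 + 0.0023 = 0.1397.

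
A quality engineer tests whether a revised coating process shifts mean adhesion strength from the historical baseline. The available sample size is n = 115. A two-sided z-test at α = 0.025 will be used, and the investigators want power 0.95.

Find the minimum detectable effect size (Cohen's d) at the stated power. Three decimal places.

d ≈ 0.362

Required noncentrality: δ = z_{0.0125} + z_{0.05} = 2.241 + 1.645 = 3.886.
(The second rejection-region term Φ(−δ − z_{α/2}) is negligible and dropped.)
δ = d·√n ⇒ d = δ/√n = 3.886/√115 = 0.3624.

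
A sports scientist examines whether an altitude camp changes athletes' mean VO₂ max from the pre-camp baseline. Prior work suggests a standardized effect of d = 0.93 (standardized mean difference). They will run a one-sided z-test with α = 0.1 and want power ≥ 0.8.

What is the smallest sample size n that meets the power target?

For power 0.8 need Φ(δ − z_{0.1}) = 0.8, so δ = z_{0.1} + z_{0.20} = 1.282 + 0.842 = 2.123.
δ = d·√n ⇒ n = (δ/d)² = (2.123 / 0.93)² = 5.21.
Round up to the next whole unit.

n = 6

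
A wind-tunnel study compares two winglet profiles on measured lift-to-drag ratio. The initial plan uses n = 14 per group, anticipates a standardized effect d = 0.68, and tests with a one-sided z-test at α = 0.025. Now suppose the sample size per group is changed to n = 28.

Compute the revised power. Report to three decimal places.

Power ≈ 0.721

With n = 28 per group: δ = d·√(n/2) = 0.68 × √(28/2) = 2.5443. Critical value z_{0.025} = 1.960.
Revised power = Φ(δ − 1.960) = Φ(0.584) = 0.7205.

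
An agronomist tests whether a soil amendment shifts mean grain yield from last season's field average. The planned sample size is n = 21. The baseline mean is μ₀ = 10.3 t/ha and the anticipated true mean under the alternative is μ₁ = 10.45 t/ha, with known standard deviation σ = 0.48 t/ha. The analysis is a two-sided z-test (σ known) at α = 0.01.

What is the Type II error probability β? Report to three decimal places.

Standardized effect: d = |μ₁ − μ₀| / σ = |10.45 − 10.3| / 0.48 = 0.3125
Noncentrality parameter: δ = d·√n = 0.3125 × √21 = 1.4321
Critical value for a two-sided test at α = 0.01: z_{α/2} = 2.576.
Power = Φ(δ − 2.576) + Φ(−δ − 2.576) = Φ(-1.144) + Φ(-4.008) = 0.1264 + 0.0000 = 0.1264.
Type II error: β = 1 − power = 1 − 0.1264 = 0.8736.

β ≈ 0.874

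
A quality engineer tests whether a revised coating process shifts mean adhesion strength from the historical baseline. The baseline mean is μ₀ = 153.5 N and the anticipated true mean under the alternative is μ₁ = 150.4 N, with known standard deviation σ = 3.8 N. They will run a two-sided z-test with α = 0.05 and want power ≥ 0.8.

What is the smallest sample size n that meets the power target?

n = 12

Standardized effect: d = |μ₁ − μ₀| / σ = |150.4 − 153.5| / 3.8 = 0.8158
Set Φ(δ − 1.960) = 0.8; then δ − 1.960 = Φ⁻¹(0.8) = 0.842, giving δ = 2.802.
(For δ > 0 the lower-tail rejection region contributes negligibly to power, so the one-term inversion is standard.)
δ = d·√n ⇒ n = (δ/d)² = (2.802 / 0.8158)² = 11.79.
Rounding up, n = 12.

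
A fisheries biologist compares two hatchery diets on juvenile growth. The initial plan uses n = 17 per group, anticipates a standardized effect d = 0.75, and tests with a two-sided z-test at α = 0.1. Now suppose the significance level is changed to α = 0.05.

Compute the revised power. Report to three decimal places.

δ = d·√(n/2) = 0.75 × √(17/2) = 2.1866 (unchanged). New critical value: z_{0.025} = 1.960.
Revised power = Φ(δ − 1.960) + Φ(−δ − 1.960) = Φ(0.227) + Φ(-4.147) = 0.5896 + 0.0000 = 0.5897.

Power ≈ 0.590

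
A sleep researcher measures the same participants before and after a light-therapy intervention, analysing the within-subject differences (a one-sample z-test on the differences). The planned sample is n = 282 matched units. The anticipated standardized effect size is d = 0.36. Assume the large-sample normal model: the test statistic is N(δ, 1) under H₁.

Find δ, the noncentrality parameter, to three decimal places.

The noncentrality parameter scales effect size by the design's sample-size factor: δ = d·√n = 0.36 × √282 = 6.0454

δ ≈ 6.045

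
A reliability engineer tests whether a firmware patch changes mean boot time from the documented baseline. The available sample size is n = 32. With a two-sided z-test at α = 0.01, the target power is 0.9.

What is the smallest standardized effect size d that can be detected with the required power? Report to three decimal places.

Need Φ(δ − 2.576) = 0.9, so δ = 2.576 + 1.282 = 3.857.
(Lower-tail contribution to power is negligible for δ > 0.)
δ = d·√n ⇒ d = δ/√n = 3.857/√32 = 0.6819.

d ≈ 0.682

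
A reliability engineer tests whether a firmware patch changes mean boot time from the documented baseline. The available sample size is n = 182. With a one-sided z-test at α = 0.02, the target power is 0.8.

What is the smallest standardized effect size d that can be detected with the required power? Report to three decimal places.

d ≈ 0.215

Need Φ(δ − 2.054) = 0.8, so δ = 2.054 + 0.842 = 2.895.
δ = d·√n ⇒ d = δ/√n = 2.895/√182 = 0.2146.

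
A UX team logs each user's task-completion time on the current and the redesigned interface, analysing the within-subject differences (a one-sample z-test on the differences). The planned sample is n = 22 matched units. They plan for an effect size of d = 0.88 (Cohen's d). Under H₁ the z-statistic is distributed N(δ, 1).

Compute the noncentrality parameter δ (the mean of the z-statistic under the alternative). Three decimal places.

δ = d·√n = 0.88 × √22 = 4.1276

δ ≈ 4.128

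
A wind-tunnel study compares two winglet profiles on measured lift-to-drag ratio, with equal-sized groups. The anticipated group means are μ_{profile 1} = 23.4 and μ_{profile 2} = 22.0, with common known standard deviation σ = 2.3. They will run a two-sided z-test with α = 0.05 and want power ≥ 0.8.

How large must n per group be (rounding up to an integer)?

n = 43 per group

Standardized effect: d = |μ_{profile 1} − μ_{profile 2}| / σ = |23.4 − 22.0| / 2.3 = 0.6087
Set Φ(δ − 1.960) = 0.8; then δ − 1.960 = Φ⁻¹(0.8) = 0.842, giving δ = 2.802.
(Ignoring the negligible lower-tail rejection probability gives the usual closed-form inversion.)
δ = d·√(n/2) ⇒ n = 2(δ/d)² = 2 × (2.802 / 0.6087)² = 42.37.
Rounding up, n = 43 per group.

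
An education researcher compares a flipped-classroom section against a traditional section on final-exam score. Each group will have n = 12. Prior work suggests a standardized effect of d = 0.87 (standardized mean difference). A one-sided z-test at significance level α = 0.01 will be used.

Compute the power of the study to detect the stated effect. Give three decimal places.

Noncentrality parameter: δ = d·√(n/2) = 0.87 × √(12/2) = 2.1311
One-sided α = 0.01 → critical value z_{0.01} = 2.326.
Power = P(Z > 2.326 − δ) = Φ(-0.195) = 0.4226.

Power ≈ 0.423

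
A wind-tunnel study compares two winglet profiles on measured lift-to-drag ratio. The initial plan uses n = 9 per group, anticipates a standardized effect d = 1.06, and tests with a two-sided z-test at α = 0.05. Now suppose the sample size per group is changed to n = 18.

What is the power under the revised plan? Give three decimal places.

Power ≈ 0.889

With n = 18 per group: δ = d·√(n/2) = 1.06 × √(18/2) = 3.1800. Critical value z_{0.025} = 1.960.
Revised power = Φ(δ − 1.960) + Φ(−δ − 1.960) = Φ(1.220) + Φ(-5.140) = 0.8888 + 0.0000 = 0.8888.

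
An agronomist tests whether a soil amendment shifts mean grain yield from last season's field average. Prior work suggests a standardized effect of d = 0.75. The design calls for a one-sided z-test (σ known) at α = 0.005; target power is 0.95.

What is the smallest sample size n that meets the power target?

n = 32

For power 0.95 need Φ(δ − z_{0.005}) = 0.95, so δ = z_{0.005} + z_{0.05} = 2.576 + 1.645 = 4.221.
δ = d·√n ⇒ n = (δ/d)² = (4.221 / 0.75)² = 31.67.
Rounding up, n = 32.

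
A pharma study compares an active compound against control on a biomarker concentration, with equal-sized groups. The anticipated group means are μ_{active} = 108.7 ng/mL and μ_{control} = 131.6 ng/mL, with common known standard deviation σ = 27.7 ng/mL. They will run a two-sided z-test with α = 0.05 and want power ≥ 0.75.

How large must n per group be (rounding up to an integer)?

n = 21 per group

Standardized effect: d = |μ_{active} − μ_{control}| / σ = |108.7 − 131.6| / 27.7 = 0.8267
For power 0.75 need Φ(δ − z_{0.025}) = 0.75, so δ = z_{0.025} + z_{0.25} = 1.960 + 0.674 = 2.634.
(The Φ(−δ − z_{α/2}) term is vanishingly small for δ > 0 and is dropped in the standard sample-size formula.)
δ = d·√(n/2) ⇒ n = 2(δ/d)² = 2 × (2.634 / 0.8267)² = 20.31.
Rounding up, n = 21 per group.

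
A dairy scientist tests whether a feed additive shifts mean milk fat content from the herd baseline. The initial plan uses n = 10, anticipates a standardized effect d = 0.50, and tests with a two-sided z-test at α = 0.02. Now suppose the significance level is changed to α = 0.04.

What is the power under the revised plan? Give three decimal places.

δ = d·√n = 0.50 × √10 = 1.5811 (unchanged). New critical value: z_{0.02} = 2.054.
Revised power = Φ(δ − 2.054) + Φ(−δ − 2.054) = Φ(-0.473) + Φ(-3.635) = 0.3182 + 0.0001 = 0.3184.

Power ≈ 0.318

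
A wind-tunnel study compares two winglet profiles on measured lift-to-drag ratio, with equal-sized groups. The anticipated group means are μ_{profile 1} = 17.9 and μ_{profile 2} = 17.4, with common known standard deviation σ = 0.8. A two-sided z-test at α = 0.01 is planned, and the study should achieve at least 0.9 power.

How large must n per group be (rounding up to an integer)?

n = 77 per group

Standardized effect: d = |μ_{profile 1} − μ_{profile 2}| / σ = |17.9 − 17.4| / 0.8 = 0.6250
For power 0.9 need Φ(δ − z_{0.005}) = 0.9, so δ = z_{0.005} + z_{0.10} = 2.576 + 1.282 = 3.857.
(Ignoring the negligible lower-tail rejection probability gives the usual closed-form inversion.)
δ = d·√(n/2) ⇒ n = 2(δ/d)² = 2 × (3.857 / 0.6250)² = 76.18.
Round up to the next whole unit.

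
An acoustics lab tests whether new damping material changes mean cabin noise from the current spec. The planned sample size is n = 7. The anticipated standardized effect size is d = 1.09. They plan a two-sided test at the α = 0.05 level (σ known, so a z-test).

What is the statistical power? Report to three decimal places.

Power ≈ 0.822

Noncentrality parameter: δ = d·√n = 1.09 × √7 = 2.8839
Two-sided α = 0.05 → critical value z_{0.025} = 1.960.
Power = Φ(δ − 1.960) + Φ(−δ − 1.960) = Φ(0.924) + Φ(-4.844) = 0.8222 + 0.0000 = 0.8222.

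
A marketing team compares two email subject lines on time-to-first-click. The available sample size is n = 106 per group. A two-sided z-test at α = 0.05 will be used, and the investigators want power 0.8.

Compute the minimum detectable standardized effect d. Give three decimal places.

d ≈ 0.385

Required noncentrality: δ = z_{0.025} + z_{0.20} = 1.960 + 0.842 = 2.802.
(The second rejection-region term Φ(−δ − z_{α/2}) is negligible and dropped.)
δ = d·√(n/2) ⇒ d = δ/√(n/2) = 2.802/√(106/2) = 0.3848.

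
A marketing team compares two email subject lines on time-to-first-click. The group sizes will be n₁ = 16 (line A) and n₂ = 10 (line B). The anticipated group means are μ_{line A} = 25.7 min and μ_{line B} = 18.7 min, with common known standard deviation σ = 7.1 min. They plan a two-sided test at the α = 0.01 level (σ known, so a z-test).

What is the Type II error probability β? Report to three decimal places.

Standardized effect: d = |μ_{line A} − μ_{line B}| / σ = |25.7 − 18.7| / 7.1 = 0.9859
Noncentrality parameter: δ = d / √(1/n₁ + 1/n₂) = 0.9859 / √(1/16 + 1/10) = 2.4458
Critical value for a two-sided test at α = 0.01: z_{α/2} = 2.576.
Power = Φ(δ − 2.576) + Φ(−δ − 2.576) = Φ(-0.130) + Φ(-5.022) = 0.4483 + 0.0000 = 0.4483.
Type II error: β = 1 − power = 1 − 0.4483 = 0.5517.

β ≈ 0.552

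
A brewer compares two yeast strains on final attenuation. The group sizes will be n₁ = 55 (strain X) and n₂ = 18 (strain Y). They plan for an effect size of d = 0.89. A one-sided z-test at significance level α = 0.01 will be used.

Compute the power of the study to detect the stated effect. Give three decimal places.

Power ≈ 0.829

Noncentrality parameter: δ = d / √(1/n₁ + 1/n₂) = 0.89 / √(1/55 + 1/18) = 3.2775
Critical value for a one-sided test at α = 0.01: z_α = 2.326.
Power = P(Z > 2.326 − δ) = Φ(0.951) = 0.8292.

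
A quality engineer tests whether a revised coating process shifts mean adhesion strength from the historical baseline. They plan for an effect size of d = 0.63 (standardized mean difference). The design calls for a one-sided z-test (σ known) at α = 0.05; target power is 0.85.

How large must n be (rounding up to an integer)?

n = 19

For power 0.85 need Φ(δ − z_{0.05}) = 0.85, so δ = z_{0.05} + z_{0.15} = 1.645 + 1.036 = 2.681.
δ = d·√n ⇒ n = (δ/d)² = (2.681 / 0.63)² = 18.11.
Rounding up, n = 19.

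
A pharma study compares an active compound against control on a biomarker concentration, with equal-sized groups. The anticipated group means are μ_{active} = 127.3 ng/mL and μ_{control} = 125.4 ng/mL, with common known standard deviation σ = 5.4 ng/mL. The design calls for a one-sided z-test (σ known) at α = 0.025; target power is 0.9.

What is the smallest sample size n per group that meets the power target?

n = 170 per group

Standardized effect: d = |μ_{active} − μ_{control}| / σ = |127.3 − 125.4| / 5.4 = 0.3519
Set Φ(δ − 1.960) = 0.9; then δ − 1.960 = Φ⁻¹(0.9) = 1.282, giving δ = 3.242.
δ = d·√(n/2) ⇒ n = 2(δ/d)² = 2 × (3.242 / 0.3519)² = 169.75.
Rounding up, n = 170 per group.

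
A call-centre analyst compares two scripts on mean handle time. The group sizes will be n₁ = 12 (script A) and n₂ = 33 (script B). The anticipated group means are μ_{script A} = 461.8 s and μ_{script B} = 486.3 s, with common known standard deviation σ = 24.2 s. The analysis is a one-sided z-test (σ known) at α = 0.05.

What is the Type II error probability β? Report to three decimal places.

Standardized effect: d = |μ_{script A} − μ_{script B}| / σ = |461.8 − 486.3| / 24.2 = 1.0124
Noncentrality parameter: δ = d / √(1/n₁ + 1/n₂) = 1.0124 / √(1/12 + 1/33) = 3.0033
One-sided α = 0.05 → critical value z_{0.05} = 1.645.
Power = Φ(δ − 1.645) = Φ(1.358) = 0.9128.
Type II error: β = 1 − power = 1 − 0.9128 = 0.0872.

β ≈ 0.087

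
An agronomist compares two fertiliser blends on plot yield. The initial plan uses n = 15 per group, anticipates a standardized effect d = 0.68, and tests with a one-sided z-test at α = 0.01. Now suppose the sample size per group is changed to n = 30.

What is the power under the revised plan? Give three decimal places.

With n = 30 per group: δ = d·√(n/2) = 0.68 × √(30/2) = 2.6336. Critical value z_{0.01} = 2.326.
Revised power = Φ(δ − 2.326) = Φ(0.307) = 0.6207.

Power ≈ 0.621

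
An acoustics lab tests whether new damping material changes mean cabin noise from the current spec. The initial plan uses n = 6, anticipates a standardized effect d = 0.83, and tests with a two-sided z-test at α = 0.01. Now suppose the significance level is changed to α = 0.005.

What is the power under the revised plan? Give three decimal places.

Power ≈ 0.219

δ = d·√n = 0.83 × √6 = 2.0331 (unchanged). New critical value: z_{0.0025} = 2.807.
Revised power = Φ(δ − 2.807) + Φ(−δ − 2.807) = Φ(-0.774) + Φ(-4.840) = 0.2195 + 0.0000 = 0.2195.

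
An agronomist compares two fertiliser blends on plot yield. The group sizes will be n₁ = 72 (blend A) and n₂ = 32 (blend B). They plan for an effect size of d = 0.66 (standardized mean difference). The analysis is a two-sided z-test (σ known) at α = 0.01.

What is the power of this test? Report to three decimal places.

Power ≈ 0.702

Noncentrality parameter: δ = d / √(1/n₁ + 1/n₂) = 0.66 / √(1/72 + 1/32) = 3.1065
Two-sided α = 0.01 → critical value z_{0.005} = 2.576.
Power = Φ(δ − 2.576) + Φ(−δ − 2.576) = Φ(0.531) + Φ(-5.682) = 0.7022 + 0.0000 = 0.7022.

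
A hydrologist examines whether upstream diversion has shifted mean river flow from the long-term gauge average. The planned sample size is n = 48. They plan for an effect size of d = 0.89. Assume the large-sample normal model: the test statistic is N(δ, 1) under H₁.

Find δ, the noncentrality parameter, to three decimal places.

δ ≈ 6.166

δ = d·√n = 0.89 × √48 = 6.1661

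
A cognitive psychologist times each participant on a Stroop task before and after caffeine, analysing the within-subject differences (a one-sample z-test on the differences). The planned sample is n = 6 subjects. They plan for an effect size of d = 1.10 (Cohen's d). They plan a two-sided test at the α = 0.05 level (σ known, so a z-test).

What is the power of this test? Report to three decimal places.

Power ≈ 0.769

Noncentrality parameter: δ = d·√n = 1.10 × √6 = 2.6944
Critical value for a two-sided test at α = 0.05: z_{α/2} = 1.960.
Power = Φ(δ − 1.960) + Φ(−δ − 1.960) = Φ(0.734) + Φ(-4.654) = 0.7687 + 0.0000 = 0.7687.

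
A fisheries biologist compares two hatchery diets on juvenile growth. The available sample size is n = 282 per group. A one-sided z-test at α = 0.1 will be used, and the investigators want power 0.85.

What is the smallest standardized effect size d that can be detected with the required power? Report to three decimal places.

d ≈ 0.195

Need Φ(δ − 1.282) = 0.85, so δ = 1.282 + 1.036 = 2.318.
δ = d·√(n/2) ⇒ d = δ/√(n/2) = 2.318/√(282/2) = 0.1952.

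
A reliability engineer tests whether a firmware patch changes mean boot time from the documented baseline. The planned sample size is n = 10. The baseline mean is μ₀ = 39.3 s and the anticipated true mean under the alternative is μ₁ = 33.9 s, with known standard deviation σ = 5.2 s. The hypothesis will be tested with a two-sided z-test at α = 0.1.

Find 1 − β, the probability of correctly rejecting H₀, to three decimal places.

Power ≈ 0.949

Standardized effect: d = |μ₁ − μ₀| / σ = |33.9 − 39.3| / 5.2 = 1.0385
Noncentrality parameter: λ = d·√n = 1.0385 × √10 = 3.2839
Two-sided α = 0.1 → critical value z_{0.05} = 1.645.
Power = Φ(λ − 1.645) + Φ(−λ − 1.645) = Φ(1.639) + Φ(-4.929) = 0.9494 + 0.0000 = 0.9494.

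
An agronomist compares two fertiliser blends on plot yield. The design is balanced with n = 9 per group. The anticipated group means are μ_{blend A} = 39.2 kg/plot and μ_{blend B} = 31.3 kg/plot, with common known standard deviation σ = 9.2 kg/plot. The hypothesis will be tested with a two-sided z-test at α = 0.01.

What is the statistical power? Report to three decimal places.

Standardized effect: d = |μ_{blend A} − μ_{blend B}| / σ = |39.2 − 31.3| / 9.2 = 0.8587
Noncentrality parameter: δ = d·√(n/2) = 0.8587 × √(9/2) = 1.8216
Critical value for a two-sided test at α = 0.01: z_{α/2} = 2.576.
Power = Φ(δ − 2.576) + Φ(−δ − 2.576) = Φ(-0.754) + Φ(-4.397) = 0.2253 + 0.0000 = 0.2254.

Power ≈ 0.225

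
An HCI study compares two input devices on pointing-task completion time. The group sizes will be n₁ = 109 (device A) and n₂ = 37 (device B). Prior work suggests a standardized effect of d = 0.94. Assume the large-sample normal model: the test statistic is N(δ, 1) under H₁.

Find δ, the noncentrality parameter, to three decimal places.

δ = d / √(1/n₁ + 1/n₂) = 0.94 / √(1/109 + 1/37) = 4.9404

δ ≈ 4.940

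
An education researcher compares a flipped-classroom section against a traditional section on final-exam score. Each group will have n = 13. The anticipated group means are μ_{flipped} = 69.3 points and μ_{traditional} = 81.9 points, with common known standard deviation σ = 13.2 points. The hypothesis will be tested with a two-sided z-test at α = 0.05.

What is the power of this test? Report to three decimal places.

Standardized effect: d = |μ_{flipped} − μ_{traditional}| / σ = |69.3 − 81.9| / 13.2 = 0.9545
Noncentrality parameter: λ = d·√(n/2) = 0.9545 × √(13/2) = 2.4336
Critical value for a two-sided test at α = 0.05: z_{α/2} = 1.960.
Power = Φ(λ − 1.960) + Φ(−λ − 1.960) = Φ(0.474) + Φ(-4.394) = 0.6821 + 0.0000 = 0.6821.

Power ≈ 0.682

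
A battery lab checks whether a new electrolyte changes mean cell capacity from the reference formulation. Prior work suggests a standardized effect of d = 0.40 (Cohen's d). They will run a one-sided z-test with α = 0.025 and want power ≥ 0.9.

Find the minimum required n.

For power 0.9 need Φ(δ − z_{0.025}) = 0.9, so δ = z_{0.025} + z_{0.10} = 1.960 + 1.282 = 3.242.
δ = d·√n ⇒ n = (δ/d)² = (3.242 / 0.40)² = 65.67.
Round up to the next whole unit.

n = 66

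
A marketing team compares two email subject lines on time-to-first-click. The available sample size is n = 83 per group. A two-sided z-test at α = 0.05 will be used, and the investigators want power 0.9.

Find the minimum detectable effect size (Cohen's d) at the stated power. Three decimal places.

d ≈ 0.503

Need Φ(δ − 1.960) = 0.9, so δ = 1.960 + 1.282 = 3.242.
(The second rejection-region term Φ(−δ − z_{α/2}) is negligible and dropped.)
δ = d·√(n/2) ⇒ d = δ/√(n/2) = 3.242/√(83/2) = 0.5032.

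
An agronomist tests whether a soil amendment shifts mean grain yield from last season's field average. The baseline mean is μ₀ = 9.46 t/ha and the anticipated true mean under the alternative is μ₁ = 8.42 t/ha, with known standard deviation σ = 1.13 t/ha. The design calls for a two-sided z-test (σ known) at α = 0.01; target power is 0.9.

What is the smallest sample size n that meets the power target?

n = 18

Standardized effect: d = |μ₁ − μ₀| / σ = |8.42 − 9.46| / 1.13 = 0.9204
Set Φ(δ − 2.576) = 0.9; then δ − 2.576 = Φ⁻¹(0.9) = 1.282, giving δ = 3.857.
(The Φ(−δ − z_{α/2}) term is vanishingly small for δ > 0 and is dropped in the standard sample-size formula.)
δ = d·√n ⇒ n = (δ/d)² = (3.857 / 0.9204)² = 17.57.
Rounding up, n = 18.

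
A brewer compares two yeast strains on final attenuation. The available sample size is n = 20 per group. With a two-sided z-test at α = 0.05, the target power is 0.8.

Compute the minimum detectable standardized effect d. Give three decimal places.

d ≈ 0.886

Need Φ(δ − 1.960) = 0.8, so δ = 1.960 + 0.842 = 2.802.
(Lower-tail contribution to power is negligible for δ > 0.)
δ = d·√(n/2) ⇒ d = δ/√(n/2) = 2.802/√(20/2) = 0.8859.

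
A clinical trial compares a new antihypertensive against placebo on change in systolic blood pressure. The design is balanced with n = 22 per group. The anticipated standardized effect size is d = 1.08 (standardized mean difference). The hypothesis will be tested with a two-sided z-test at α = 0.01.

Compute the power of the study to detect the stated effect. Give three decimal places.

Power ≈ 0.843

Noncentrality parameter: δ = d·√(n/2) = 1.08 × √(22/2) = 3.5820
Two-sided α = 0.01 → critical value z_{0.005} = 2.576.
Power = Φ(δ − 2.576) + Φ(−δ − 2.576) = Φ(1.006) + Φ(-6.158) = 0.8428 + 0.0000 = 0.8428.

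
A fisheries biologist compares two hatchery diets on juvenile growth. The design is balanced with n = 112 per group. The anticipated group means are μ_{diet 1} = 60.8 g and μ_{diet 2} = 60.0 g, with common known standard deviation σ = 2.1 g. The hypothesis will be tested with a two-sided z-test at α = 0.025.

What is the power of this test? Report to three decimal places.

Standardized effect: d = |μ_{diet 1} − μ_{diet 2}| / σ = |60.8 − 60.0| / 2.1 = 0.3810
Noncentrality parameter: δ = d·√(n/2) = 0.3810 × √(112/2) = 2.8508
Critical value for a two-sided test at α = 0.025: z_{α/2} = 2.241.
Power = Φ(δ − 2.241) + Φ(−δ − 2.241) = Φ(0.609) + Φ(-5.092) = 0.7289 + 0.0000 = 0.7289.

Power ≈ 0.729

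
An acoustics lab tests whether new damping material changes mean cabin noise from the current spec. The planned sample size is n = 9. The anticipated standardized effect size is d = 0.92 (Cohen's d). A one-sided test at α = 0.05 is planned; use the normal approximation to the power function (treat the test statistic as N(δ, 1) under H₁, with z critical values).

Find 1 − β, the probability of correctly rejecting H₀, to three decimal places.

Power ≈ 0.868

Noncentrality parameter: δ = d·√n = 0.92 × √9 = 2.7600
One-sided α = 0.05 → critical value z_{0.05} = 1.645.
Power = P(Z > 1.645 − δ) = Φ(1.115) = 0.8676.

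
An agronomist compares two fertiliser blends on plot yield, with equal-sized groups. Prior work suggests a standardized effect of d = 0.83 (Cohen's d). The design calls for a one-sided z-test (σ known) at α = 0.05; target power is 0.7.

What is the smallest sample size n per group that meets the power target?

For power 0.7 need Φ(δ − z_{0.05}) = 0.7, so δ = z_{0.05} + z_{0.30} = 1.645 + 0.524 = 2.169.
δ = d·√(n/2) ⇒ n = 2(δ/d)² = 2 × (2.169 / 0.83)² = 13.66.
Rounding up, n = 14 per group.

n = 14 per group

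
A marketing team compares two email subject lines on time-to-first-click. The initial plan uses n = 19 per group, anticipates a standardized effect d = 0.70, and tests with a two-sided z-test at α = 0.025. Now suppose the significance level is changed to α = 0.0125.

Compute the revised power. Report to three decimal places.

Power ≈ 0.367

δ = d·√(n/2) = 0.70 × √(19/2) = 2.1575 (unchanged). New critical value: z_{0.0063} = 2.498.
Revised power = Φ(δ − 2.498) + Φ(−δ − 2.498) = Φ(-0.340) + Φ(-4.655) = 0.3669 + 0.0000 = 0.3669.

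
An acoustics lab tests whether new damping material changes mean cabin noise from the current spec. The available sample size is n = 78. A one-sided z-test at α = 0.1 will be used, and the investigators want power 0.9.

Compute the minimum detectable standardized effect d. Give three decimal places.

d ≈ 0.290

Required noncentrality: δ = z_{0.1} + z_{0.10} = 1.282 + 1.282 = 2.563.
δ = d·√n ⇒ d = δ/√n = 2.563/√78 = 0.2902.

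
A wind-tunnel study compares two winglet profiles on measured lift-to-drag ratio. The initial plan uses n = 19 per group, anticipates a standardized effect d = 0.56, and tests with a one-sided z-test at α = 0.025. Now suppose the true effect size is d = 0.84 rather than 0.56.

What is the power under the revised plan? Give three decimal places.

Power ≈ 0.735

With d = 0.84: δ = d·√(n/2) = 0.84 × √(19/2) = 2.5891. Critical value z_{0.025} = 1.960.
Revised power = Φ(δ − 1.960) = Φ(0.629) = 0.7354.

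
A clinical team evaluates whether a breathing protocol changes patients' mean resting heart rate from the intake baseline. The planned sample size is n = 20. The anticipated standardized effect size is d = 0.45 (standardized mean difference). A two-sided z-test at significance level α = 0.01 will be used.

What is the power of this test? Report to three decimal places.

Power ≈ 0.287

Noncentrality parameter: δ = d·√n = 0.45 × √20 = 2.0125
Critical value for a two-sided test at α = 0.01: z_{α/2} = 2.576.
Power = Φ(δ − 2.576) + Φ(−δ − 2.576) = Φ(-0.563) + Φ(-4.588) = 0.2866 + 0.0000 = 0.2866.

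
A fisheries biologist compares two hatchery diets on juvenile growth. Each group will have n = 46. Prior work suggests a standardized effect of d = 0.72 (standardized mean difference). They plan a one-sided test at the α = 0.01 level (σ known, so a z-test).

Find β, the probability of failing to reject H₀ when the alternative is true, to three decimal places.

Noncentrality parameter: δ = d·√(n/2) = 0.72 × √(46/2) = 3.4530
One-sided α = 0.01 → critical value z_{0.01} = 2.326.
Power = P(Z > 2.326 − δ) = Φ(1.127) = 0.8701.
Type II error: β = 1 − power = 1 − 0.8701 = 0.1299.

β ≈ 0.130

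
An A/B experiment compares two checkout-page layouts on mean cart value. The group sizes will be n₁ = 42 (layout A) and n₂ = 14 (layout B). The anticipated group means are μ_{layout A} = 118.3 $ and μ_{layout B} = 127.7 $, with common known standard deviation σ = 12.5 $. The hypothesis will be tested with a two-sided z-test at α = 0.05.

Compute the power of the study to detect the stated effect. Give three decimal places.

Power ≈ 0.683

Standardized effect: d = |μ_{layout A} − μ_{layout B}| / σ = |118.3 − 127.7| / 12.5 = 0.7520
Noncentrality parameter: δ = d / √(1/n₁ + 1/n₂) = 0.7520 / √(1/42 + 1/14) = 2.4368
Two-sided α = 0.05 → critical value z_{0.025} = 1.960.
Power = Φ(δ − 1.960) + Φ(−δ − 1.960) = Φ(0.477) + Φ(-4.397) = 0.6832 + 0.0000 = 0.6833.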